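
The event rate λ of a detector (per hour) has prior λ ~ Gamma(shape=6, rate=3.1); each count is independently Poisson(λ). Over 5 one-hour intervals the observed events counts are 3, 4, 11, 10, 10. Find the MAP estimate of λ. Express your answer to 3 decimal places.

Σxᵢ = 3+4+11+10+10 = 38, with n = 5.
Posterior ∝ λ^5e^(−3.1λ) · λ^38e^(−5λ) = λ^43e^(−8.1λ), i.e. Gamma(shape=44, rate=8.1).
The mode of a Gamma(a, b) with a ≥ 1 (shape–rate) is (a−1)/b = 43/8.1 ≈ 5.309.

λ̂_MAP = 5.309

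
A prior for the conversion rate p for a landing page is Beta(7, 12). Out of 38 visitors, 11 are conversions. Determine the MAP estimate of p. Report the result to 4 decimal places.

p̂_MAP = 0.3091

Prior: Beta(7, 12).
Data: 11 successes in 38 trials. The binomial likelihood contributes p^11(1−p)^27, so the posterior is Beta(7+11, 12+27) = Beta(18, 39).
For Beta(a, b) with a, b > 1 the mode is (a−1)/(a+b−2) = 17/55 ≈ 0.3091.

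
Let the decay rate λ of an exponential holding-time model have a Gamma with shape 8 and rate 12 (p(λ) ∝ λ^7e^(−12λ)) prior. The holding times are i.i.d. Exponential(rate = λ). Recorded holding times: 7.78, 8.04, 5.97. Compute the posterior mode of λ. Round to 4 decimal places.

λ̂_MAP = 0.2959

The Exponential(rate=λ) likelihood is ∝ λ^n e^(−λΣtᵢ). Here n = 3 and Σtᵢ = 7.78 + 8.04 + 5.97 = 21.79.
Posterior ∝ λ^7e^(−12λ) · λ^3e^(−21.79λ) = λ^10e^(−33.79λ), i.e. Gamma(11, 33.79).
Mode = (a−1)/b = 10/33.79 ≈ 0.2959.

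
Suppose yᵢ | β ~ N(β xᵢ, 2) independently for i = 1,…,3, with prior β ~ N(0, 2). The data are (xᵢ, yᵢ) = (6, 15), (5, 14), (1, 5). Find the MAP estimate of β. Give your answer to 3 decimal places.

β̂_MAP = 2.619

log p(β | y) = −Σ(yᵢ − βxᵢ)²/(2·2) − β²/(2·2) + const.
Setting the derivative to zero: Σxᵢ(yᵢ − βxᵢ)/2 − β/2 = 0, so β = Σxᵢyᵢ / (Σxᵢ² + σ²/τ²).
Σxᵢyᵢ = 6·15 + 5·14 + 1·5 = 165; Σxᵢ² = 62; σ²/τ² = 1.
β̂_MAP = 165 / (62 + 1) = 165/63 ≈ 2.619.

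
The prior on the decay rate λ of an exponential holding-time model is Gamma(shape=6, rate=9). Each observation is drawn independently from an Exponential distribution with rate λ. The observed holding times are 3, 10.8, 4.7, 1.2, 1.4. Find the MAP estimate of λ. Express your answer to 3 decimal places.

The Exponential(rate=λ) likelihood is ∝ λ^n e^(−λΣtᵢ). Here n = 5 and Σtᵢ = 3 + 10.8 + 4.7 + 1.2 + 1.4 = 21.1.
Posterior ∝ λ^5e^(−9λ) · λ^5e^(−21.1λ) = λ^10e^(−30.1λ), i.e. Gamma(11, 30.1).
Mode = (a−1)/b = 10/30.1 ≈ 0.332.

λ̂_MAP = 0.332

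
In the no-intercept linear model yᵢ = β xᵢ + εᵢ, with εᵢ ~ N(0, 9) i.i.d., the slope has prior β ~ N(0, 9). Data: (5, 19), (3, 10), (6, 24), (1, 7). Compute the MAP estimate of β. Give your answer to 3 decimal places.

log p(β | y) = −Σ(yᵢ − βxᵢ)²/(2·9) − β²/(2·9) + const.
Setting the derivative to zero: Σxᵢ(yᵢ − βxᵢ)/9 − β/9 = 0, so β = Σxᵢyᵢ / (Σxᵢ² + σ²/τ²).
Σxᵢyᵢ = 5·19 + 3·10 + 6·24 + 1·7 = 276; Σxᵢ² = 71; σ²/τ² = 1.
β̂_MAP = 276 / (71 + 1) = 276/72 ≈ 3.833.

β̂_MAP = 3.833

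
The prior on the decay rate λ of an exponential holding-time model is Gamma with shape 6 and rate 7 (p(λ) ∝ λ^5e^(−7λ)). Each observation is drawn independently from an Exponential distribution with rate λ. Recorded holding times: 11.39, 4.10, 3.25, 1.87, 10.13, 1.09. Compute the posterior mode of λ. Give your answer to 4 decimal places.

The Exponential(rate=λ) likelihood is ∝ λ^n e^(−λΣtᵢ). Here n = 6 and Σtᵢ = 11.39 + 4.10 + 3.25 + 1.87 + 10.13 + 1.09 = 31.83.
Posterior ∝ λ^5e^(−7λ) · λ^6e^(−31.83λ) = λ^11e^(−38.83λ), i.e. Gamma(12, 38.83).
Mode = (a−1)/b = 11/38.83 ≈ 0.2833.

λ̂_MAP = 0.2833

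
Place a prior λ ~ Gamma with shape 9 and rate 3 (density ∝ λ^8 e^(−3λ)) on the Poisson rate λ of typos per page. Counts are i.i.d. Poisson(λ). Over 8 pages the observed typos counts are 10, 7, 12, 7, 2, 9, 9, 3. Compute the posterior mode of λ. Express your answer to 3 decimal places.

λ̂_MAP = 6.091

Σxᵢ = 10+7+12+7+2+9+9+3 = 59, with n = 8.
Posterior ∝ λ^8e^(−3λ) · λ^59e^(−8λ) = λ^67e^(−11λ), i.e. Gamma(shape=68, rate=11).
The mode of a Gamma(a, b) with a ≥ 1 (shape–rate) is (a−1)/b = 67/11 ≈ 6.091.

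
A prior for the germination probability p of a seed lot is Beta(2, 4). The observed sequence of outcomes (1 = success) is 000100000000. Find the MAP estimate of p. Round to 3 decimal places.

p̂_MAP = 0.125

Prior: Beta(2, 4).
Data: 1 success in 12 trials (from the sequence). The binomial likelihood contributes p(1−p)^11, so the posterior is Beta(2+1, 4+11) = Beta(3, 15).
For Beta(a, b) with a, b > 1 the mode is (a−1)/(a+b−2) = 2/16 ≈ 0.125.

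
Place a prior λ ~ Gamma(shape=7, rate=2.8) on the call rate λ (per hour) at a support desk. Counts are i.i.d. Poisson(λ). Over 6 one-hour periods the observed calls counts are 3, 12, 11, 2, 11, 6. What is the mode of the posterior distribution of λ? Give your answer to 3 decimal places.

λ̂_MAP = 5.795

Σxᵢ = 3+12+11+2+11+6 = 45, with n = 6.
Posterior ∝ λ^6e^(−2.8λ) · λ^45e^(−6λ) = λ^51e^(−8.8λ), i.e. Gamma(shape=52, rate=8.8).
The mode of a Gamma(a, b) with a ≥ 1 (shape–rate) is (a−1)/b = 51/8.8 ≈ 5.795.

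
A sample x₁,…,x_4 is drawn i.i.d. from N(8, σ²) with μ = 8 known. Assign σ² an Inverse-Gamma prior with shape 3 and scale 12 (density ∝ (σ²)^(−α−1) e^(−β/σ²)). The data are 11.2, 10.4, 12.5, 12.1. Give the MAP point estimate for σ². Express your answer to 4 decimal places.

σ̂²_MAP = 6.4217

Sum of squared deviations about the known mean: SS = (11.2−8)² + (10.4−8)² + (12.5−8)² + (12.1−8)² = 53.06.
The Normal likelihood contributes (σ²)^(−n/2) exp(−SS/(2σ²)), so the posterior is Inverse-Gamma(α + n/2, β + SS/2) = Inverse-Gamma(5, 38.53).
The mode of Inverse-Gamma(a, b) is b/(a+1) = 38.53/6 ≈ 6.4217.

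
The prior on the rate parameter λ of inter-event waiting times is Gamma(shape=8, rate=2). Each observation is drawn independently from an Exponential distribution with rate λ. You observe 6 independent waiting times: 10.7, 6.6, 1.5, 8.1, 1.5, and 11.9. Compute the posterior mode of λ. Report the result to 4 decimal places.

λ̂_MAP = 0.3073

The Exponential(rate=λ) likelihood is ∝ λ^n e^(−λΣtᵢ). Here n = 6 and Σtᵢ = 10.7 + 6.6 + 1.5 + 8.1 + 1.5 + 11.9 = 40.3.
Posterior ∝ λ^7e^(−2λ) · λ^6e^(−40.3λ) = λ^13e^(−42.3λ), i.e. Gamma(14, 42.3).
Mode = (a−1)/b = 13/42.3 ≈ 0.3073.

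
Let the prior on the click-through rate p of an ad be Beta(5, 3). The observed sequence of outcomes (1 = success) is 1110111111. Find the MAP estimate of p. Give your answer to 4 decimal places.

Prior: Beta(5, 3).
Data: 9 successes in 10 trials (from the sequence). The binomial likelihood contributes p^9(1−p)^1, so the posterior is Beta(5+9, 3+1) = Beta(14, 4).
For Beta(a, b) with a, b > 1 the mode is (a−1)/(a+b−2) = 13/16 ≈ 0.8125.

p̂_MAP = 0.8125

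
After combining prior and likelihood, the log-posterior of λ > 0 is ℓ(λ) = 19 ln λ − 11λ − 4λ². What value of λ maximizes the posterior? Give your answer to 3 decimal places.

λ̂_MAP = 1.000

ℓ'(λ) = 19/λ − 11 − 8λ. Setting this to zero and multiplying by λ: 8λ² + 11λ − 19 = 0.
λ = (−11 + √(11² + 4·8·19)) / (2·8) = (−11 + √729) / 16 = (−11 + 27)/16 = 1.
ℓ''(λ) = −19/λ² − 8 < 0, confirming a maximum.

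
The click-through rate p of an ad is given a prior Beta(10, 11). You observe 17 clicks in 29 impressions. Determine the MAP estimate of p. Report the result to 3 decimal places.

p̂_MAP = 0.542

Prior: Beta(10, 11).
Data: 17 successes in 29 trials. The binomial likelihood contributes p^17(1−p)^12, so the posterior is Beta(10+17, 11+12) = Beta(27, 23).
For Beta(a, b) with a, b > 1 the mode is (a−1)/(a+b−2) = 26/48 ≈ 0.542.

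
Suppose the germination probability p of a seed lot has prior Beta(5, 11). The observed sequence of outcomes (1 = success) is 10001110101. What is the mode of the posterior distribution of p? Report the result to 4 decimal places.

p̂_MAP = 0.4000

Prior: Beta(5, 11).
Data: 6 successes in 11 trials (from the sequence). The binomial likelihood contributes p^6(1−p)^5, so the posterior is Beta(5+6, 11+5) = Beta(11, 16).
For Beta(a, b) with a, b > 1 the mode is (a−1)/(a+b−2) = 10/25 ≈ 0.4000.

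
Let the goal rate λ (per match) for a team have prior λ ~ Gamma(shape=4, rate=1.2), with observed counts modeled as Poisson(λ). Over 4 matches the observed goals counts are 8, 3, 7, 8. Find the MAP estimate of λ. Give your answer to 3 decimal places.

Σxᵢ = 8+3+7+8 = 26, with n = 4.
Posterior ∝ λ^3e^(−1.2λ) · λ^26e^(−4λ) = λ^29e^(−5.2λ), i.e. Gamma(shape=30, rate=5.2).
The mode of a Gamma(a, b) with a ≥ 1 (shape–rate) is (a−1)/b = 29/5.2 ≈ 5.577.

λ̂_MAP = 5.577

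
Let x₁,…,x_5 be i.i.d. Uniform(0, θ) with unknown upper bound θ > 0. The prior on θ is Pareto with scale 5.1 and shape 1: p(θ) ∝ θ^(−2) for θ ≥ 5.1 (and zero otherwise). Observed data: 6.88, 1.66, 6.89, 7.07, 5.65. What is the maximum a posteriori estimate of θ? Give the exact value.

θ̂_MAP = 7.07

The Uniform(0, θ) likelihood is θ^(−n) for θ ≥ max(xᵢ), zero otherwise. Here max(xᵢ) = 7.07.
Posterior ∝ θ^(−2) · θ^(−5) = θ^(−7) on θ ≥ max(5.1, 7.07) = 7.07.
This density is strictly decreasing in θ, so the posterior mode lies at the lower boundary of the support.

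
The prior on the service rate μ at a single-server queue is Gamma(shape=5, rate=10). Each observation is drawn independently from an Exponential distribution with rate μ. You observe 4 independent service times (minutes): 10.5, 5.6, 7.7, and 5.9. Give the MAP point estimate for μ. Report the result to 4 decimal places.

The Exponential(rate=μ) likelihood is ∝ μ^n e^(−μΣtᵢ). Here n = 4 and Σtᵢ = 10.5 + 5.6 + 7.7 + 5.9 = 29.7.
Posterior ∝ μ^4e^(−10μ) · μ^4e^(−29.7μ) = μ^8e^(−39.7μ), i.e. Gamma(9, 39.7).
Mode = (a−1)/b = 8/39.7 ≈ 0.2015.

μ̂_MAP = 0.2015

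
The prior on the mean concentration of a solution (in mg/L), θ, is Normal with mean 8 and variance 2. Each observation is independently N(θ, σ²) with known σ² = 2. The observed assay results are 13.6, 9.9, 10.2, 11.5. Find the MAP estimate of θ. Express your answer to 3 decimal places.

n = 4; x̄ = (13.6 + 9.9 + 10.2 + 11.5)/4 = 45.2/4 = 11.3.
For a Normal prior and Normal likelihood with known variance, the posterior is Normal; its mode equals its mean, the precision-weighted average.
Prior precision 1/σ₀² = 1/2 = 0.5; data precision n/σ² = 4/2 = 2.
θ̂ = (0.5·8 + 2·11.3) / (0.5 + 2) = 26.6/2.5 = 10.640.

θ̂_MAP = 10.640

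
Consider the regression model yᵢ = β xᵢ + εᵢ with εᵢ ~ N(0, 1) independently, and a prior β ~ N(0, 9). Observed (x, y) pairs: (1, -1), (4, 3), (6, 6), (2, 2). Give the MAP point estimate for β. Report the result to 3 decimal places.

log p(β | y) = −Σ(yᵢ − βxᵢ)²/(2·1) − β²/(2·9) + const.
Setting the derivative to zero: Σxᵢ(yᵢ − βxᵢ)/1 − β/9 = 0, so β = Σxᵢyᵢ / (Σxᵢ² + σ²/τ²).
Σxᵢyᵢ = 1·(-1) + 4·3 + 6·6 + 2·2 = 51; Σxᵢ² = 57; σ²/τ² = 1/9.
β̂_MAP = 51 / (57 + 1/9) = 51/(514/9) = 459/514 ≈ 0.893.

β̂_MAP = 0.893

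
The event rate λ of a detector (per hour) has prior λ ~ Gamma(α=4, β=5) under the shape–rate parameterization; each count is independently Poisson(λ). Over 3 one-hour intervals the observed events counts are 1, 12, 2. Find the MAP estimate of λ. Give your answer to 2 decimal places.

Σxᵢ = 1+12+2 = 15, with n = 3.
Posterior ∝ λ^3e^(−5λ) · λ^15e^(−3λ) = λ^18e^(−8λ), i.e. Gamma(shape=19, rate=8).
The mode of a Gamma(a, b) with a ≥ 1 (shape–rate) is (a−1)/b = 18/8 ≈ 2.25.

λ̂_MAP = 2.25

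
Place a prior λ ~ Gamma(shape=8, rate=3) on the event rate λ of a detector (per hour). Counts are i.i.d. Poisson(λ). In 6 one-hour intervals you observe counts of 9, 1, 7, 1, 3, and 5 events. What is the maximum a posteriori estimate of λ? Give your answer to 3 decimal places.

Σxᵢ = 9+1+7+1+3+5 = 26, with n = 6.
Posterior ∝ λ^7e^(−3λ) · λ^26e^(−6λ) = λ^33e^(−9λ), i.e. Gamma(shape=34, rate=9).
The mode of a Gamma(a, b) with a ≥ 1 (shape–rate) is (a−1)/b = 33/9 ≈ 3.667.

λ̂_MAP = 3.667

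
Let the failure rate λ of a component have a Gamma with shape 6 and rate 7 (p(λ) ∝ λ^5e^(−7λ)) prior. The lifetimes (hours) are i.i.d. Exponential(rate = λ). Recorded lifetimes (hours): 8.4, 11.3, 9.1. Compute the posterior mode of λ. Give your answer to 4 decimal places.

λ̂_MAP = 0.2235

The Exponential(rate=λ) likelihood is ∝ λ^n e^(−λΣtᵢ). Here n = 3 and Σtᵢ = 8.4 + 11.3 + 9.1 = 28.8.
Posterior ∝ λ^5e^(−7λ) · λ^3e^(−28.8λ) = λ^8e^(−35.8λ), i.e. Gamma(9, 35.8).
Mode = (a−1)/b = 8/35.8 ≈ 0.2235.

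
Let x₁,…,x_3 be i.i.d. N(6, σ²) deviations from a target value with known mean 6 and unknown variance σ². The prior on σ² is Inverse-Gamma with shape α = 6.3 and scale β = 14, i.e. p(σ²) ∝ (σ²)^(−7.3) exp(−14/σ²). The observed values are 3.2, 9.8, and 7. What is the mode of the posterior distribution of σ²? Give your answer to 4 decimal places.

Sum of squared deviations about the known mean: SS = (3.2−6)² + (9.8−6)² + (7−6)² = 23.28.
The Normal likelihood contributes (σ²)^(−n/2) exp(−SS/(2σ²)), so the posterior is Inverse-Gamma(α + n/2, β + SS/2) = Inverse-Gamma(7.8, 25.64).
The mode of Inverse-Gamma(a, b) is b/(a+1) = 25.64/8.8 ≈ 2.9136.

σ̂²_MAP = 2.9136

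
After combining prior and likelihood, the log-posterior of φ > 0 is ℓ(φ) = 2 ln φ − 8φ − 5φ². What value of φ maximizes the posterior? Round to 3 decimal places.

ℓ'(φ) = 2/φ − 8 − 10φ. Setting this to zero and multiplying by φ: 10φ² + 8φ − 2 = 0.
φ = (−8 + √(8² + 4·10·2)) / (2·10) = (−8 + √144) / 20 = (−8 + 12)/20 = 1/5.
ℓ''(φ) = −2/φ² − 10 < 0, confirming a maximum.

φ̂_MAP = 0.200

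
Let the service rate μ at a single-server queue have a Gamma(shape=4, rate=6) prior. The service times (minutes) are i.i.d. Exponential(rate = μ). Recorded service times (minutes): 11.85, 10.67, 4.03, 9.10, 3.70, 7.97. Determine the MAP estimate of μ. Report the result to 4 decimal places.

The Exponential(rate=μ) likelihood is ∝ μ^n e^(−μΣtᵢ). Here n = 6 and Σtᵢ = 11.85 + 10.67 + 4.03 + 9.10 + 3.70 + 7.97 = 47.32.
Posterior ∝ μ^3e^(−6μ) · μ^6e^(−47.32μ) = μ^9e^(−53.32μ), i.e. Gamma(10, 53.32).
Mode = (a−1)/b = 9/53.32 ≈ 0.1688.

μ̂_MAP = 0.1688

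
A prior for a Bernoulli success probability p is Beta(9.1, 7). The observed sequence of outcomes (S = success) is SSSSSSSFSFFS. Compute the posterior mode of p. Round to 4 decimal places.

p̂_MAP = 0.6552

Prior: Beta(9.1, 7).
Data: 9 successes in 12 trials (from the sequence). The binomial likelihood contributes p^9(1−p)^3, so the posterior is Beta(9.1+9, 7+3) = Beta(18.1, 10).
For Beta(a, b) with a, b > 1 the mode is (a−1)/(a+b−2) = 17.1/26.1 ≈ 0.6552.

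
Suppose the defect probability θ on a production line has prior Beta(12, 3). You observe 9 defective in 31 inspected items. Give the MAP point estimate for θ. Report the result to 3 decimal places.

θ̂_MAP = 0.455

Prior: Beta(12, 3).
Data: 9 successes in 31 trials. The binomial likelihood contributes θ^9(1−θ)^22, so the posterior is Beta(12+9, 3+22) = Beta(21, 25).
For Beta(a, b) with a, b > 1 the mode is (a−1)/(a+b−2) = 20/44 ≈ 0.455.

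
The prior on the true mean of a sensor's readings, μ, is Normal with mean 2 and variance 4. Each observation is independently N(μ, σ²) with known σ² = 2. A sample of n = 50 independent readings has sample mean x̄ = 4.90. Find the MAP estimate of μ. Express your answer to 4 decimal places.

μ̂_MAP = 4.8713

n = 50, x̄ = 4.90.
For a Normal prior and Normal likelihood with known variance, the posterior is Normal; its mode equals its mean, the precision-weighted average.
Prior precision 1/σ₀² = 1/4 = 0.25; data precision n/σ² = 50/2 = 25.
μ̂ = (0.25·2 + 25·4.9) / (0.25 + 25) = 123/25.25 = 492/101 ≈ 4.8713.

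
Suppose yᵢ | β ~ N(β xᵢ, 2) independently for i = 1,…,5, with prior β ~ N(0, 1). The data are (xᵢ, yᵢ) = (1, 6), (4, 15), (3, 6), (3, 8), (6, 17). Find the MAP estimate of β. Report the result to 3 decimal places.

log p(β | y) = −Σ(yᵢ − βxᵢ)²/(2·2) − β²/(2·1) + const.
Setting the derivative to zero: Σxᵢ(yᵢ − βxᵢ)/2 − β/1 = 0, so β = Σxᵢyᵢ / (Σxᵢ² + σ²/τ²).
Σxᵢyᵢ = 1·6 + 4·15 + 3·6 + 3·8 + 6·17 = 210; Σxᵢ² = 71; σ²/τ² = 2.
β̂_MAP = 210 / (71 + 2) = 210/73 ≈ 2.877.

β̂_MAP = 2.877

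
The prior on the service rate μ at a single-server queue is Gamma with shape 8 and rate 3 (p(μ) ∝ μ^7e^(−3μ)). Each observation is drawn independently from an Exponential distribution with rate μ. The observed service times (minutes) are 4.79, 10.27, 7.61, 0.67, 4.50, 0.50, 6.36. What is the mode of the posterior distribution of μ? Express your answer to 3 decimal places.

The Exponential(rate=μ) likelihood is ∝ μ^n e^(−μΣtᵢ). Here n = 7 and Σtᵢ = 4.79 + 10.27 + 7.61 + 0.67 + 4.50 + 0.50 + 6.36 = 34.70.
Posterior ∝ μ^7e^(−3μ) · μ^7e^(−34.70μ) = μ^14e^(−37.70μ), i.e. Gamma(15, 37.70).
Mode = (a−1)/b = 14/37.70 ≈ 0.371.

μ̂_MAP = 0.371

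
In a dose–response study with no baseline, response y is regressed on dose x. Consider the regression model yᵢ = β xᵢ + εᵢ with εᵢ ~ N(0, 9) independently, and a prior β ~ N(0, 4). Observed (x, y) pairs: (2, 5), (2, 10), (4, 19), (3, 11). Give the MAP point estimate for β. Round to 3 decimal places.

β̂_MAP = 3.943

log p(β | y) = −Σ(yᵢ − βxᵢ)²/(2·9) − β²/(2·4) + const.
Setting the derivative to zero: Σxᵢ(yᵢ − βxᵢ)/9 − β/4 = 0, so β = Σxᵢyᵢ / (Σxᵢ² + σ²/τ²).
Σxᵢyᵢ = 2·5 + 2·10 + 4·19 + 3·11 = 139; Σxᵢ² = 33; σ²/τ² = 2.25.
β̂_MAP = 139 / (33 + 2.25) = 139/35.25 ≈ 3.943.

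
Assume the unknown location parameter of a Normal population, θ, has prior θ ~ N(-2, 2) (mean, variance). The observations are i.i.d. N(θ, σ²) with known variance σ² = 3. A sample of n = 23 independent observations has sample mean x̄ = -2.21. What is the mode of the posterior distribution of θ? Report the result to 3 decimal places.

θ̂_MAP = -2.197

n = 23, x̄ = -2.21.
For a Normal prior and Normal likelihood with known variance, the posterior is Normal; its mode equals its mean, the precision-weighted average.
Prior precision 1/σ₀² = 1/2 = 0.5; data precision n/σ² = 23/3.
θ̂ = (0.5·(-2) + (23/3)·(-2.21)) / (0.5 + 23/3) = (-5383/300)/(49/6) = -769/350 ≈ -2.197.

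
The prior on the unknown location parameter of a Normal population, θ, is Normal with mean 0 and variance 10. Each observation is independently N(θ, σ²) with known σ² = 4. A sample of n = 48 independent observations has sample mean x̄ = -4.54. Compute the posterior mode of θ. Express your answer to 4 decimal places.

θ̂_MAP = -4.5025

n = 48, x̄ = -4.54.
For a Normal prior and Normal likelihood with known variance, the posterior is Normal; its mode equals its mean, the precision-weighted average.
Prior precision 1/σ₀² = 1/10 = 0.1; data precision n/σ² = 48/4 = 12.
θ̂ = (0.1·0 + 12·(-4.54)) / (0.1 + 12) = (-54.48)/12.1 = -2724/605 ≈ -4.5025.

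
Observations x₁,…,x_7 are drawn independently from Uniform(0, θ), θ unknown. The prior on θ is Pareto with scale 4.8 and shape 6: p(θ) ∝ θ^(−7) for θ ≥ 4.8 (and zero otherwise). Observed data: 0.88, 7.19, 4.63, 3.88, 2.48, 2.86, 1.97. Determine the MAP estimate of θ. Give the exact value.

The Uniform(0, θ) likelihood is θ^(−n) for θ ≥ max(xᵢ), zero otherwise. Here max(xᵢ) = 7.19.
Posterior ∝ θ^(−7) · θ^(−7) = θ^(−14) on θ ≥ max(4.8, 7.19) = 7.19.
This density is strictly decreasing in θ, so the posterior mode lies at the lower boundary of the support.

θ̂_MAP = 7.19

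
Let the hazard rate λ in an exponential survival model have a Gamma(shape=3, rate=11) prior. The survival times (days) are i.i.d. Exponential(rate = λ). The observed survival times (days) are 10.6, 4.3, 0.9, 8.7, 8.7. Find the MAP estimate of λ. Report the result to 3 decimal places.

λ̂_MAP = 0.158

The Exponential(rate=λ) likelihood is ∝ λ^n e^(−λΣtᵢ). Here n = 5 and Σtᵢ = 10.6 + 4.3 + 0.9 + 8.7 + 8.7 = 33.2.
Posterior ∝ λ^2e^(−11λ) · λ^5e^(−33.2λ) = λ^7e^(−44.2λ), i.e. Gamma(8, 44.2).
Mode = (a−1)/b = 7/44.2 ≈ 0.158.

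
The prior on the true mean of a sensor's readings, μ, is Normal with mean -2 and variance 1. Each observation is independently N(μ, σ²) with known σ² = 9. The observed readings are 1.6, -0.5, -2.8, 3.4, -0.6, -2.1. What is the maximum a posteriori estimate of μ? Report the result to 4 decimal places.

μ̂_MAP = -1.2667

n = 6; x̄ = (1.6 + (-0.5) + (-2.8) + 3.4 + (-0.6) + (-2.1))/6 = -1/6 = -1/6 ≈ -0.1667.
For a Normal prior and Normal likelihood with known variance, the posterior is Normal; its mode equals its mean, the precision-weighted average.
Prior precision 1/σ₀² = 1/1 = 1; data precision n/σ² = 6/9 = 2/3.
μ̂ = (1·(-2) + (2/3)·(-1/6)) / (1 + 2/3) = (-19/9)/(5/3) = -19/15 ≈ -1.2667.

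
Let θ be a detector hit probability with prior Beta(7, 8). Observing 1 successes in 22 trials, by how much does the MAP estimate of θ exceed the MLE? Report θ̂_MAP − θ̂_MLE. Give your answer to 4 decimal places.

MAP − MLE = 0.1545

Posterior is Beta(8, 29); MAP = (8−1)/(37−2) = 7/35 ≈ 0.20000.
MLE ignores the prior: θ̂_MLE = k/n = 1/22 ≈ 0.04545.
Difference = 7/35 − 1/22 = 17/110 ≈ 0.1545.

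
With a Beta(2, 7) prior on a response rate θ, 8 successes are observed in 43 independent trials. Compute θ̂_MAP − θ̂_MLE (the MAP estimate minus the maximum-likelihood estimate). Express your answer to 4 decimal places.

MAP − MLE = -0.0060

Posterior is Beta(10, 42); MAP = (10−1)/(52−2) = 9/50 ≈ 0.18000.
MLE ignores the prior: θ̂_MLE = k/n = 8/43 ≈ 0.18605.
Difference = 9/50 − 8/43 = -13/2150 ≈ -0.0060.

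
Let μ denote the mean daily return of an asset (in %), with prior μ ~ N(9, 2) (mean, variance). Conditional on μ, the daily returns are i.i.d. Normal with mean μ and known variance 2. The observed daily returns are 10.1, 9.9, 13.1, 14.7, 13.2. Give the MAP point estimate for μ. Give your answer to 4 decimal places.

n = 5; x̄ = (10.1 + 9.9 + 13.1 + 14.7 + 13.2)/5 = 61/5 = 12.2.
For a Normal prior and Normal likelihood with known variance, the posterior is Normal; its mode equals its mean, the precision-weighted average.
Prior precision 1/σ₀² = 1/2 = 0.5; data precision n/σ² = 5/2 = 2.5.
μ̂ = (0.5·9 + 2.5·12.2) / (0.5 + 2.5) = 35/3 ≈ 11.6667.

μ̂_MAP = 11.6667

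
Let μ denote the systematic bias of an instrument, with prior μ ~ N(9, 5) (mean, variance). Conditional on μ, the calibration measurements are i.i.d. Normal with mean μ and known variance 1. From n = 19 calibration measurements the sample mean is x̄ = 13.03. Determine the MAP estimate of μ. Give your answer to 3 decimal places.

n = 19, x̄ = 13.03.
For a Normal prior and Normal likelihood with known variance, the posterior is Normal; its mode equals its mean, the precision-weighted average.
Prior precision 1/σ₀² = 1/5 = 0.2; data precision n/σ² = 19/1 = 19.
μ̂ = (0.2·9 + 19·13.03) / (0.2 + 19) = 249.37/19.2 = 24937/1920 ≈ 12.988.

μ̂_MAP = 12.988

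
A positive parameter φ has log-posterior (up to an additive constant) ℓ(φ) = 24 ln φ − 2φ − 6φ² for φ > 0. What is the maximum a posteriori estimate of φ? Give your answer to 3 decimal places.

φ̂_MAP = 1.333

ℓ'(φ) = 24/φ − 2 − 12φ. Setting this to zero and multiplying by φ: 12φ² + 2φ − 24 = 0.
φ = (−2 + √(2² + 4·12·24)) / (2·12) = (−2 + √1156) / 24 = (−2 + 34)/24 = 4/3.
ℓ''(φ) = −24/φ² − 12 < 0, confirming a maximum.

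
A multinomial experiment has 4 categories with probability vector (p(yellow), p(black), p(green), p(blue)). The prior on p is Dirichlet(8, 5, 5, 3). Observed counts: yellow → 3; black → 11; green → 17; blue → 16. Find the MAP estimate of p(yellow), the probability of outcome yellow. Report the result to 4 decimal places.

MAP estimate of p(yellow) = 0.1563

The posterior is Dirichlet(αᵢ + nᵢ) = Dirichlet(11, 16, 22, 19).
For a Dirichlet(a₁,…,a_K) with all aᵢ > 1, the mode has j-th component (aⱼ − 1)/(Σaᵢ − K).
Here Σaᵢ = 68 and K = 4, so p(yellow) = (11 − 1)/(68 − 4) = 10/64 ≈ 0.1563.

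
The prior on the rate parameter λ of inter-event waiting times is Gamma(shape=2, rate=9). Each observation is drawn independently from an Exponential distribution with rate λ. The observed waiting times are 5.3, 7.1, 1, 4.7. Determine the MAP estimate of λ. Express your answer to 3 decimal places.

λ̂_MAP = 0.185

The Exponential(rate=λ) likelihood is ∝ λ^n e^(−λΣtᵢ). Here n = 4 and Σtᵢ = 5.3 + 7.1 + 1 + 4.7 = 18.1.
Posterior ∝ λe^(−9λ) · λ^4e^(−18.1λ) = λ^5e^(−27.1λ), i.e. Gamma(6, 27.1).
Mode = (a−1)/b = 5/27.1 ≈ 0.185.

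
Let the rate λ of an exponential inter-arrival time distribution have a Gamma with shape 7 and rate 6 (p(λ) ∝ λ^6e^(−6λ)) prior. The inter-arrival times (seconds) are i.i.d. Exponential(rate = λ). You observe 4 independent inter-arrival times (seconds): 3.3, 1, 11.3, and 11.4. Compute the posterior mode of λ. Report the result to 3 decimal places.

λ̂_MAP = 0.303

The Exponential(rate=λ) likelihood is ∝ λ^n e^(−λΣtᵢ). Here n = 4 and Σtᵢ = 3.3 + 1 + 11.3 + 11.4 = 27.
Posterior ∝ λ^6e^(−6λ) · λ^4e^(−27λ) = λ^10e^(−33λ), i.e. Gamma(11, 33).
Mode = (a−1)/b = 10/33 ≈ 0.303.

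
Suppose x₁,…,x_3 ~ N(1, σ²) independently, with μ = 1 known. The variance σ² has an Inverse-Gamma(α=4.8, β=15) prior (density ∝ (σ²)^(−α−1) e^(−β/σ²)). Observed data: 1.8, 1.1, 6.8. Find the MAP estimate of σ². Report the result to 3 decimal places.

σ̂²_MAP = 4.403

Sum of squared deviations about the known mean: SS = (1.8−1)² + (1.1−1)² + (6.8−1)² = 34.29.
The Normal likelihood contributes (σ²)^(−n/2) exp(−SS/(2σ²)), so the posterior is Inverse-Gamma(α + n/2, β + SS/2) = Inverse-Gamma(6.3, 32.145).
The mode of Inverse-Gamma(a, b) is b/(a+1) = 32.145/7.3 ≈ 4.403.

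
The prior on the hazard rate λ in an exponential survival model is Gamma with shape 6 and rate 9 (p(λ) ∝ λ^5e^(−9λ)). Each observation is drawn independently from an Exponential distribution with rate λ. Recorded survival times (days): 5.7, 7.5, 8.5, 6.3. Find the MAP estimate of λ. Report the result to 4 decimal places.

λ̂_MAP = 0.2432

The Exponential(rate=λ) likelihood is ∝ λ^n e^(−λΣtᵢ). Here n = 4 and Σtᵢ = 5.7 + 7.5 + 8.5 + 6.3 = 28.
Posterior ∝ λ^5e^(−9λ) · λ^4e^(−28λ) = λ^9e^(−37λ), i.e. Gamma(10, 37).
Mode = (a−1)/b = 9/37 ≈ 0.2432.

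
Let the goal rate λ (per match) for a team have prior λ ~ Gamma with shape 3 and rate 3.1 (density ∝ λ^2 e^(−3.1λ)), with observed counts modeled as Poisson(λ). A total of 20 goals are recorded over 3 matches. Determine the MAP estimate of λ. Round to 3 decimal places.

λ̂_MAP = 3.607

Σxᵢ = 20, n = 3.
Posterior ∝ λ^2e^(−3.1λ) · λ^20e^(−3λ) = λ^22e^(−6.1λ), i.e. Gamma(shape=23, rate=6.1).
The mode of a Gamma(a, b) with a ≥ 1 (shape–rate) is (a−1)/b = 22/6.1 ≈ 3.607.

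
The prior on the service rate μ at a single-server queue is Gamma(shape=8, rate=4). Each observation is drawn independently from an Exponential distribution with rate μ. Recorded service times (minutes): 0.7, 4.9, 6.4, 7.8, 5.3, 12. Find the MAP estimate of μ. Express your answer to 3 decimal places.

μ̂_MAP = 0.316

The Exponential(rate=μ) likelihood is ∝ μ^n e^(−μΣtᵢ). Here n = 6 and Σtᵢ = 0.7 + 4.9 + 6.4 + 7.8 + 5.3 + 12 = 37.1.
Posterior ∝ μ^7e^(−4μ) · μ^6e^(−37.1μ) = μ^13e^(−41.1μ), i.e. Gamma(14, 41.1).
Mode = (a−1)/b = 13/41.1 ≈ 0.316.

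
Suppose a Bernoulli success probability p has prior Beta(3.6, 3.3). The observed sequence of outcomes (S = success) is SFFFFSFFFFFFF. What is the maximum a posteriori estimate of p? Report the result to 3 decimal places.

p̂_MAP = 0.257

Prior: Beta(3.6, 3.3).
Data: 2 successes in 13 trials (from the sequence). The binomial likelihood contributes p^2(1−p)^11, so the posterior is Beta(3.6+2, 3.3+11) = Beta(5.6, 14.3).
For Beta(a, b) with a, b > 1 the mode is (a−1)/(a+b−2) = 4.6/17.9 ≈ 0.257.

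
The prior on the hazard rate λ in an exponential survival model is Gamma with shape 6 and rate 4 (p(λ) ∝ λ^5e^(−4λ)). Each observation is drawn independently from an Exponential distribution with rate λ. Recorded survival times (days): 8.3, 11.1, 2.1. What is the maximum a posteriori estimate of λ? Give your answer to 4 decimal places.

λ̂_MAP = 0.3137

The Exponential(rate=λ) likelihood is ∝ λ^n e^(−λΣtᵢ). Here n = 3 and Σtᵢ = 8.3 + 11.1 + 2.1 = 21.5.
Posterior ∝ λ^5e^(−4λ) · λ^3e^(−21.5λ) = λ^8e^(−25.5λ), i.e. Gamma(9, 25.5).
Mode = (a−1)/b = 8/25.5 ≈ 0.3137.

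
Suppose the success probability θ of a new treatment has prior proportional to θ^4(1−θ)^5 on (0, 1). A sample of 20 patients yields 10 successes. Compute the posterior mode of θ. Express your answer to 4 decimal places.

θ̂_MAP = 0.4828

The prior density ∝ θ^4(1−θ)^5 is the kernel of Beta(5, 6).
Data: 10 successes in 20 trials. The binomial likelihood contributes θ^10(1−θ)^10, so the posterior is Beta(5+10, 6+10) = Beta(15, 16).
For Beta(a, b) with a, b > 1 the mode is (a−1)/(a+b−2) = 14/29 ≈ 0.4828.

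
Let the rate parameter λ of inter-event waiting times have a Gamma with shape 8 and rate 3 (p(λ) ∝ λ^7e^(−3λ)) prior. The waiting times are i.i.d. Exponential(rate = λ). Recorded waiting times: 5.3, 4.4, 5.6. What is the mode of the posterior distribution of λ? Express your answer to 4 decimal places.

λ̂_MAP = 0.5464

The Exponential(rate=λ) likelihood is ∝ λ^n e^(−λΣtᵢ). Here n = 3 and Σtᵢ = 5.3 + 4.4 + 5.6 = 15.3.
Posterior ∝ λ^7e^(−3λ) · λ^3e^(−15.3λ) = λ^10e^(−18.3λ), i.e. Gamma(11, 18.3).
Mode = (a−1)/b = 10/18.3 ≈ 0.5464.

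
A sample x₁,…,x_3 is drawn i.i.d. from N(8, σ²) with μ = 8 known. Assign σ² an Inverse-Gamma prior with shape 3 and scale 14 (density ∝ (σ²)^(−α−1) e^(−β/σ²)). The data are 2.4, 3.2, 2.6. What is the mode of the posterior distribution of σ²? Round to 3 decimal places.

σ̂²_MAP = 10.142

Sum of squared deviations about the known mean: SS = (2.4−8)² + (3.2−8)² + (2.6−8)² = 83.56.
The Normal likelihood contributes (σ²)^(−n/2) exp(−SS/(2σ²)), so the posterior is Inverse-Gamma(α + n/2, β + SS/2) = Inverse-Gamma(4.5, 55.78).
The mode of Inverse-Gamma(a, b) is b/(a+1) = 55.78/5.5 ≈ 10.142.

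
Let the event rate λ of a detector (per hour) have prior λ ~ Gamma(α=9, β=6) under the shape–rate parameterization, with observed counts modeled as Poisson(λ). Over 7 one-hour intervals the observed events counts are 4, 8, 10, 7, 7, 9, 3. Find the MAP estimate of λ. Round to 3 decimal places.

Σxᵢ = 4+8+10+7+7+9+3 = 48, with n = 7.
Posterior ∝ λ^8e^(−6λ) · λ^48e^(−7λ) = λ^56e^(−13λ), i.e. Gamma(shape=57, rate=13).
The mode of a Gamma(a, b) with a ≥ 1 (shape–rate) is (a−1)/b = 56/13 ≈ 4.308.

λ̂_MAP = 4.308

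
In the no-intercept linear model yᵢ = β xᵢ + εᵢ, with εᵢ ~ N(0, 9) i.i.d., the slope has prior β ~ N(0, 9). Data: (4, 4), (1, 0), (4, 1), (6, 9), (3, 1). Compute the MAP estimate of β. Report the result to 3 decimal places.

log p(β | y) = −Σ(yᵢ − βxᵢ)²/(2·9) − β²/(2·9) + const.
Setting the derivative to zero: Σxᵢ(yᵢ − βxᵢ)/9 − β/9 = 0, so β = Σxᵢyᵢ / (Σxᵢ² + σ²/τ²).
Σxᵢyᵢ = 4·4 + 1·0 + 4·1 + 6·9 + 3·1 = 77; Σxᵢ² = 78; σ²/τ² = 1.
β̂_MAP = 77 / (78 + 1) = 77/79 ≈ 0.975.

β̂_MAP = 0.975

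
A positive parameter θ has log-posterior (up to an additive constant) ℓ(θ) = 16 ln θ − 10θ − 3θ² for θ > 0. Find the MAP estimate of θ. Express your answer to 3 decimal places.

ℓ'(θ) = 16/θ − 10 − 6θ. Setting this to zero and multiplying by θ: 6θ² + 10θ − 16 = 0.
θ = (−10 + √(10² + 4·6·16)) / (2·6) = (−10 + √484) / 12 = (−10 + 22)/12 = 1.
ℓ''(θ) = −16/θ² − 6 < 0, confirming a maximum.

θ̂_MAP = 1.000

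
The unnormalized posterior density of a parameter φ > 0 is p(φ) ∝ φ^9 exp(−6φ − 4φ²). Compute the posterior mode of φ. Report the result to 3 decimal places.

ℓ'(φ) = 9/φ − 6 − 8φ. Setting this to zero and multiplying by φ: 8φ² + 6φ − 9 = 0.
φ = (−6 + √(6² + 4·8·9)) / (2·8) = (−6 + √324) / 16 = (−6 + 18)/16 = 3/4.
ℓ''(φ) = −9/φ² − 8 < 0, confirming a maximum.

φ̂_MAP = 0.750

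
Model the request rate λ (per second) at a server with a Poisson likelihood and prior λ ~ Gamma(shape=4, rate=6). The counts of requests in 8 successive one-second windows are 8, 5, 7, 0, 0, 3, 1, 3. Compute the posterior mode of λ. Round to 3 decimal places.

Σxᵢ = 8+5+7+0+0+3+1+3 = 27, with n = 8.
Posterior ∝ λ^3e^(−6λ) · λ^27e^(−8λ) = λ^30e^(−14λ), i.e. Gamma(shape=31, rate=14).
The mode of a Gamma(a, b) with a ≥ 1 (shape–rate) is (a−1)/b = 30/14 ≈ 2.143.

λ̂_MAP = 2.143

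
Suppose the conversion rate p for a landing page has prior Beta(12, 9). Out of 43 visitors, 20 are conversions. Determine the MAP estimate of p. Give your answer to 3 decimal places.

Prior: Beta(12, 9).
Data: 20 successes in 43 trials. The binomial likelihood contributes p^20(1−p)^23, so the posterior is Beta(12+20, 9+23) = Beta(32, 32).
For Beta(a, b) with a, b > 1 the mode is (a−1)/(a+b−2) = 31/62 ≈ 0.500.

p̂_MAP = 0.500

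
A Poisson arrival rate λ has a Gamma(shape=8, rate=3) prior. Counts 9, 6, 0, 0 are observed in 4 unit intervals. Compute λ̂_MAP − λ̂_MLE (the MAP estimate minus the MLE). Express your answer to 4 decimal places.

Σxᵢ = 15. Posterior is Gamma(23, 7); MAP = (23−1)/7 = 22/7 ≈ 3.14286.
MLE = x̄ = 15/4 ≈ 3.75000.
Difference = 22/7 − 15/4 = -17/28 ≈ -0.6071.

MAP − MLE = -0.6071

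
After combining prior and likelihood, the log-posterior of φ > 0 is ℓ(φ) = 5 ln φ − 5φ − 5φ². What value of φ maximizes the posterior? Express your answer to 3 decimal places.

φ̂_MAP = 0.500

ℓ'(φ) = 5/φ − 5 − 10φ. Setting this to zero and multiplying by φ: 10φ² + 5φ − 5 = 0.
φ = (−5 + √(5² + 4·10·5)) / (2·10) = (−5 + √225) / 20 = (−5 + 15)/20 = 1/2.
ℓ''(φ) = −5/φ² − 10 < 0, confirming a maximum.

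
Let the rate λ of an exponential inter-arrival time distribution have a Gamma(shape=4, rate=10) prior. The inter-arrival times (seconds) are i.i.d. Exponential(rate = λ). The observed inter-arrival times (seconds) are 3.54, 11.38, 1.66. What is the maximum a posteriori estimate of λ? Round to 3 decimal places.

The Exponential(rate=λ) likelihood is ∝ λ^n e^(−λΣtᵢ). Here n = 3 and Σtᵢ = 3.54 + 11.38 + 1.66 = 16.58.
Posterior ∝ λ^3e^(−10λ) · λ^3e^(−16.58λ) = λ^6e^(−26.58λ), i.e. Gamma(7, 26.58).
Mode = (a−1)/b = 6/26.58 ≈ 0.226.

λ̂_MAP = 0.226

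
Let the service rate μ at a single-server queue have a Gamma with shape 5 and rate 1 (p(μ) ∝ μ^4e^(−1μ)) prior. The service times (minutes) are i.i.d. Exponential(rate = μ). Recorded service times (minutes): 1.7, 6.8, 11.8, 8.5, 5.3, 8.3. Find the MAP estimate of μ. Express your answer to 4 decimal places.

μ̂_MAP = 0.2304

The Exponential(rate=μ) likelihood is ∝ μ^n e^(−μΣtᵢ). Here n = 6 and Σtᵢ = 1.7 + 6.8 + 11.8 + 8.5 + 5.3 + 8.3 = 42.4.
Posterior ∝ μ^4e^(−1μ) · μ^6e^(−42.4μ) = μ^10e^(−43.4μ), i.e. Gamma(11, 43.4).
Mode = (a−1)/b = 10/43.4 ≈ 0.2304.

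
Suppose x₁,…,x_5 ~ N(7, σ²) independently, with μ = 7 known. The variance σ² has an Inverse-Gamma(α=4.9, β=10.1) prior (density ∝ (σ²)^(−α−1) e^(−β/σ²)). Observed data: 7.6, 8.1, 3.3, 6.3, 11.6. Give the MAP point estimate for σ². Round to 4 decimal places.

σ̂²_MAP = 3.3994

Sum of squared deviations about the known mean: SS = (7.6−7)² + (8.1−7)² + (3.3−7)² + (6.3−7)² + (11.6−7)² = 36.91.
The Normal likelihood contributes (σ²)^(−n/2) exp(−SS/(2σ²)), so the posterior is Inverse-Gamma(α + n/2, β + SS/2) = Inverse-Gamma(7.4, 28.555).
The mode of Inverse-Gamma(a, b) is b/(a+1) = 28.555/8.4 ≈ 3.3994.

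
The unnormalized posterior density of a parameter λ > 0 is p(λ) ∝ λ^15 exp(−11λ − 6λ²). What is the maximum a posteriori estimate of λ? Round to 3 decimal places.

ℓ'(λ) = 15/λ − 11 − 12λ. Setting this to zero and multiplying by λ: 12λ² + 11λ − 15 = 0.
λ = (−11 + √(11² + 4·12·15)) / (2·12) = (−11 + √841) / 24 = (−11 + 29)/24 = 3/4.
ℓ''(λ) = −15/λ² − 12 < 0, confirming a maximum.

λ̂_MAP = 0.750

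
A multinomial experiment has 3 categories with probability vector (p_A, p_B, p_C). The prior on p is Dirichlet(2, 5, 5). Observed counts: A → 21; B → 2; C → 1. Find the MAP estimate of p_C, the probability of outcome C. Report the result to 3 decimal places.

MAP estimate of p_C = 0.152

The posterior is Dirichlet(αᵢ + nᵢ) = Dirichlet(23, 7, 6).
For a Dirichlet(a₁,…,a_K) with all aᵢ > 1, the mode has j-th component (aⱼ − 1)/(Σaᵢ − K).
Here Σaᵢ = 36 and K = 3, so p_C = (6 − 1)/(36 − 3) = 5/33 ≈ 0.152.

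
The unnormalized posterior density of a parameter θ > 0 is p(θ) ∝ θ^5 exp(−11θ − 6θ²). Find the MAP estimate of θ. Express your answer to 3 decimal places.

ℓ'(θ) = 5/θ − 11 − 12θ. Setting this to zero and multiplying by θ: 12θ² + 11θ − 5 = 0.
θ = (−11 + √(11² + 4·12·5)) / (2·12) = (−11 + √361) / 24 = (−11 + 19)/24 = 1/3.
ℓ''(θ) = −5/θ² − 12 < 0, confirming a maximum.

θ̂_MAP = 0.333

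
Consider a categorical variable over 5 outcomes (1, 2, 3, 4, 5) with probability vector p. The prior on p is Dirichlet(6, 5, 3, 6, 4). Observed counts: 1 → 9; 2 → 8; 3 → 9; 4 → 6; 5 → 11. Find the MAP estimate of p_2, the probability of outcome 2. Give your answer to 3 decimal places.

The posterior is Dirichlet(αᵢ + nᵢ) = Dirichlet(15, 13, 12, 12, 15).
For a Dirichlet(a₁,…,a_K) with all aᵢ > 1, the mode has j-th component (aⱼ − 1)/(Σaᵢ − K).
Here Σaᵢ = 67 and K = 5, so p_2 = (13 − 1)/(67 − 5) = 12/62 ≈ 0.194.

MAP estimate: 0.194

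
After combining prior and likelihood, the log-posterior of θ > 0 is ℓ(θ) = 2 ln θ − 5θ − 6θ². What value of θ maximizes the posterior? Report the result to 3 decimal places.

ℓ'(θ) = 2/θ − 5 − 12θ. Setting this to zero and multiplying by θ: 12θ² + 5θ − 2 = 0.
θ = (−5 + √(5² + 4·12·2)) / (2·12) = (−5 + √121) / 24 = (−5 + 11)/24 = 1/4.
ℓ''(θ) = −2/θ² − 12 < 0, confirming a maximum.

θ̂_MAP = 0.250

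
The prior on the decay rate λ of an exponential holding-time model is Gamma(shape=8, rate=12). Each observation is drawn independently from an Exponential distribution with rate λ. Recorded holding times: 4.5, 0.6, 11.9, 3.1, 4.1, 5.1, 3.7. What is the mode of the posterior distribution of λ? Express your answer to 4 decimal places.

λ̂_MAP = 0.3111

The Exponential(rate=λ) likelihood is ∝ λ^n e^(−λΣtᵢ). Here n = 7 and Σtᵢ = 4.5 + 0.6 + 11.9 + 3.1 + 4.1 + 5.1 + 3.7 = 33.
Posterior ∝ λ^7e^(−12λ) · λ^7e^(−33λ) = λ^14e^(−45λ), i.e. Gamma(15, 45).
Mode = (a−1)/b = 14/45 ≈ 0.3111.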